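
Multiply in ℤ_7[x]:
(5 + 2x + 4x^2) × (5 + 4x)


Expand and collect like terms; reduce coefficients mod 7:
x^0: 5·5 = 25 ≡ 4 (mod 7)
x^1: 5·4 + 2·5 = 30 ≡ 2 (mod 7)
x^2: 2·4 + 4·5 = 28 ≡ 0 (mod 7)
x^3: 4·4 = 16 ≡ 2 (mod 7)
Result: 4 + 2x + 2x^3

f · g = 4 + 2x + 2x^3


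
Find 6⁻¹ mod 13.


Use the extended Euclidean algorithm to write 1 = 6·s + 13·t; then s mod 13 is the inverse.
Euclidean algorithm:
  6 = 0·13 + 6
  13 = 2·6 + 1
  6 = 6·1 + 0
gcd(6,13) = 1
Back-substitution gives: 6·(-2) + 13·(1) = 1
So 6⁻¹ ≡ -2 ≡ 11 (mod 13)
Check: 6 × 11 = 66 ≡ 1 (mod 13) ✓

6⁻¹ ≡ 11 (mod 13)


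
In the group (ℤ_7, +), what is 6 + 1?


Operation: addition mod 7
6 + 1 = (a + b) mod 7 with a = 6, b = 1

6 + 1 = 0


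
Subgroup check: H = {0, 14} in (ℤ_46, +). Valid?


Subgroup test for H = {0, 14} in (ℤ_46, +):
(1) 0 ∈ H? Yes
(2) Closure: for all a,b ∈ H, (a+b) mod 46 ∈ H? No  [counterexample: 14 + 14 = 28 ∉ H]
(3) Inverses: for all a ∈ H, -a mod 46 ∈ H? No

No, H is not a subgroup of ℤ_46


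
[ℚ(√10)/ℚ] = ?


√10 has minimal polynomial x² - 10 (irreducible over ℚ since 10 is squarefree)

[ℚ(√10)/ℚ] = 2


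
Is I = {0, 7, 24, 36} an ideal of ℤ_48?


Check ideal conditions for I = {0, 7, 24, 36} in ℤ_48:
(1) I is an additive subgroup? No
(2) For r ∈ ℤ_48 and a ∈ I: r·a ∈ I? No  [counterexample: r=2, a=7, r·a mod 48 = 14 ∉ I]

No, I is not an ideal of ℤ_48


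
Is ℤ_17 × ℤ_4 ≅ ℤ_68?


Comparing ℤ_17 × ℤ_4 and ℤ_68:
gcd(17,4) = 1, so ℤ_17 × ℤ_4 ≅ ℤ_68 (CRT)

Yes, ℤ_17 × ℤ_4 ≅ ℤ_68


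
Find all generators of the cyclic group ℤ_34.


g generates ℤ_n iff gcd(g,n) = 1
Prime factors of 34: 2, 17
Generators are g ∈ {1,...,33} not divisible by any of these primes.
Generators: {1, 3, 5, 7, 9, 11, 13, 15, 19, 21, 23, 25, 27, 29, 31, 33}
Number of generators = φ(34) = 16

Generators of ℤ_34 = {1, 3, 5, 7, 9, 11, 13, 15, 19, 21, 23, 25, 27, 29, 31, 33}


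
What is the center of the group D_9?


Z(G) = {g ∈ G | gx = xg for all x ∈ G}
For odd n, Z(D_n) = {e}: no nontrivial rotation commutes with all reflections

Z(D_9) = {e}


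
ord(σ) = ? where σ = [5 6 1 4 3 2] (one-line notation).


Cycle decomposition: (1 5 3) (2 6)
Cycle lengths: 3, 2
Order = lcm(3, 2) = 6

ord(σ) = 6


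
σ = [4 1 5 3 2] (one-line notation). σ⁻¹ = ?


To find σ⁻¹, swap domain and range:
σ(1) = 4 → σ⁻¹(4) = 1
σ(2) = 1 → σ⁻¹(1) = 2
σ(3) = 5 → σ⁻¹(5) = 3
σ(4) = 3 → σ⁻¹(3) = 4
σ(5) = 2 → σ⁻¹(2) = 5

σ⁻¹ = [2 5 4 1 3]


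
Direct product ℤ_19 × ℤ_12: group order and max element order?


|ℤ_19 × ℤ_12| = 19 × 12 = 228
Max element order = lcm(19,12) = 228
Cyclic? Yes (gcd=1)

|ℤ_19×ℤ_12| = 228, max element order = 228


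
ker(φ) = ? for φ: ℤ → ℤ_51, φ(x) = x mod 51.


Kernel = preimage of identity
ker(φ) = {x ∈ ℤ : x ≡ 0 (mod 51)} = 51ℤ = {0, ±51, ±102, ...}

ker(φ) = 51ℤ


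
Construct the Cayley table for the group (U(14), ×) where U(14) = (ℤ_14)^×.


Elements: {1, 3, 5, 9, 11, 13}
Operation: multiplication mod 14
Entry (a, b) = (a × b) mod 14

Cayley table:
   |  1 |  3 |  5 |  9 | 11 | 13
 1 |  1 |  3 |  5 |  9 | 11 | 13
 3 |  3 |  9 |  1 | 13 |  5 | 11
 5 |  5 |  1 | 11 |  3 | 13 |  9
 9 |  9 | 13 |  3 | 11 |  1 |  5
11 | 11 |  5 | 13 |  1 |  9 |  3
13 | 13 | 11 |  9 |  5 |  3 |  1


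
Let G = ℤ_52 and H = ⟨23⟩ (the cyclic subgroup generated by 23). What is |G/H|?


|⟨23⟩| = n / gcd(23, 52) = 52 / 1 = 52
H is normal (ℤ_52 is abelian).
|G/H| = |G| / |H| = 52 / 52 = 1

|G/H| = 1


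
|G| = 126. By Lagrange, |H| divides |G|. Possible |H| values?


Lagrange's theorem: |H| divides |G|
|G| = 126
Divisors of 126: 1, 2, 3, 6, 7, 9, 14, 18, 21, 42, 63, 126

Possible subgroup orders: {1, 2, 3, 6, 7, 9, 14, 18, 21, 42, 63, 126}


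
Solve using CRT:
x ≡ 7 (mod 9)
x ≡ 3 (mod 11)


m₁ = 9, m₂ = 11, gcd = 1, so CRT applies. M = m₁·m₂ = 99
Let M₁ = M/m₁ = 11, M₂ = M/m₂ = 9
Find y₁ ≡ M₁⁻¹ (mod m₁): 11⁻¹ ≡ 5 (mod 9)
Find y₂ ≡ M₂⁻¹ (mod m₂): 9⁻¹ ≡ 5 (mod 11)
x = a₁·M₁·y₁ + a₂·M₂·y₂ = 7·11·5 + 3·9·5 = 520
Reduce mod 99: x ≡ 25
Check: 25 mod 9 = 7 ✓, 25 mod 11 = 3 ✓

x ≡ 25 (mod 99)


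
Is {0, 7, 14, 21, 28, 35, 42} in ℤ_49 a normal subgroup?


H = {0, 7, 14, 21, 28, 35, 42} in ℤ_49
ℤ_49 is abelian; every subgroup of an abelian group is normal

Yes, normal subgroup


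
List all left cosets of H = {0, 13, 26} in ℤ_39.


H = {0, 13, 26}, |H| = 3
Number of cosets = |G|/|H| = 39/3 = 13
0 + H = {0, 13, 26}
1 + H = {1, 14, 27}
2 + H = {2, 15, 28}
3 + H = {3, 16, 29}
4 + H = {4, 17, 30}
5 + H = {5, 18, 31}
6 + H = {6, 19, 32}
7 + H = {7, 20, 33}
8 + H = {8, 21, 34}
9 + H = {9, 22, 35}
10 + H = {10, 23, 36}
11 + H = {11, 24, 37}
12 + H = {12, 25, 38}

Cosets: 0+H={0,13,26}; 1+H={1,14,27}; 2+H={2,15,28}; 3+H={3,16,29}; 4+H={4,17,30}; 5+H={5,18,31}; 6+H={6,19,32}; 7+H={7,20,33}; 8+H={8,21,34}; 9+H={9,22,35}; 10+H={10,23,36}; 11+H={11,24,37}; 12+H={12,25,38}


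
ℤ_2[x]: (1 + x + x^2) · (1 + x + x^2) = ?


Expand and collect like terms; reduce coefficients mod 2:
x^0: 1·1 = 1 ≡ 1 (mod 2)
x^1: 1·1 + 1·1 = 2 ≡ 0 (mod 2)
x^2: 1·1 + 1·1 + 1·1 = 3 ≡ 1 (mod 2)
x^3: 1·1 + 1·1 = 2 ≡ 0 (mod 2)
x^4: 1·1 = 1 ≡ 1 (mod 2)
Result: 1 + x^2 + x^4

f · g = 1 + x^2 + x^4


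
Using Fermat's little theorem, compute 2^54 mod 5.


Fermat's little theorem: if p is prime and gcd(a,p)=1, then a^(p-1) ≡ 1 (mod p)
p = 5 is prime, gcd(2,5) = 1
Reduce exponent: 54 mod 4 = 2
So 2^54 ≡ 2^2 (mod 5)
2^2 mod 5 = 4

2^54 ≡ 4 (mod 5)


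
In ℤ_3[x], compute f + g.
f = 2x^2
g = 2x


Add coefficients mod 3:
x^0: 0 + 0 = 0 (mod 3)
x^1: 0 + 2 = 2 (mod 3)
x^2: 2 + 0 = 2 (mod 3)
Result: 2x + 2x^2

f + g = 2x + 2x^2


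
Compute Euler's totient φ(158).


Factor n: 158 = 2 × 79
φ(n) = n · ∏(1 - 1/p) over distinct primes p | n
φ(158) = 158 · (1 - 1/2) · (1 - 1/79) = 78

φ(158) = 78


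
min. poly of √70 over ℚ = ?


√70 satisfies x² - 70 = 0, irreducible over ℚ since 70 is squarefree

Minimal polynomial: x² - 70


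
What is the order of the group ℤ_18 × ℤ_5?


|A × B| = |A| · |B|
|ℤ_18 × ℤ_5| = 18 × 5 = 90

|ℤ_18 × ℤ_5| = 90


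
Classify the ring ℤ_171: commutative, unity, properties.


ℤ_171 is a commutative ring with unity 1; 171 = 3×57 is composite, so 3·57 ≡ 0 gives zero divisors (not an integral domain)
Commutative: Yes
Integral domain: No
Has unity: Yes

ℤ_171: Commutative=Yes, Unity=Yes


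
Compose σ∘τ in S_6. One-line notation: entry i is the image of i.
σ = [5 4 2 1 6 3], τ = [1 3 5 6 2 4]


σ∘τ: apply τ first, then σ
1 →τ 1 →σ 5
2 →τ 3 →σ 2
3 →τ 5 →σ 6
4 →τ 6 →σ 3
5 →τ 2 →σ 4
6 →τ 4 →σ 1

σ∘τ = [5 2 6 3 4 1]


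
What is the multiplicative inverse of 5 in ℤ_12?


Use the extended Euclidean algorithm to write 1 = 5·s + 12·t; then s mod 12 is the inverse.
Euclidean algorithm:
  5 = 0·12 + 5
  12 = 2·5 + 2
  5 = 2·2 + 1
  2 = 2·1 + 0
gcd(5,12) = 1
Back-substitution gives: 5·(5) + 12·(-2) = 1
So 5⁻¹ ≡ 5 ≡ 5 (mod 12)
Check: 5 × 5 = 25 ≡ 1 (mod 12) ✓

5⁻¹ ≡ 5 (mod 12)


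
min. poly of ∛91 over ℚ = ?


∛91 satisfies x³ - 91 = 0, irreducible over ℚ (no rational root; 91 is not a perfect cube)

Minimal polynomial: x³ - 91


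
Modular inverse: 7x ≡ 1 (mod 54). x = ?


Use the extended Euclidean algorithm to write 1 = 7·s + 54·t; then s mod 54 is the inverse.
Euclidean algorithm:
  7 = 0·54 + 7
  54 = 7·7 + 5
  7 = 1·5 + 2
  5 = 2·2 + 1
  2 = 2·1 + 0
gcd(7,54) = 1
Back-substitution gives: 7·(-23) + 54·(3) = 1
So 7⁻¹ ≡ -23 ≡ 31 (mod 54)
Check: 7 × 31 = 217 ≡ 1 (mod 54) ✓

7⁻¹ ≡ 31 (mod 54)


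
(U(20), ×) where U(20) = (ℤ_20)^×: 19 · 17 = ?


Operation: multiplication mod 20
19 · 17 = (a × b) mod 20 with a = 19, b = 17

19 · 17 = 3


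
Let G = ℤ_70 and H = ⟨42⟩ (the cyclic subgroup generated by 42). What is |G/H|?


|⟨42⟩| = n / gcd(42, 70) = 70 / 14 = 5
H is normal (ℤ_70 is abelian).
|G/H| = |G| / |H| = 70 / 5 = 14

|G/H| = 14


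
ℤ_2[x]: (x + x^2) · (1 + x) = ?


Expand and collect like terms; reduce coefficients mod 2:
x^0: 0·1 = 0 ≡ 0 (mod 2)
x^1: 0·1 + 1·1 = 1 ≡ 1 (mod 2)
x^2: 1·1 + 1·1 = 2 ≡ 0 (mod 2)
x^3: 1·1 = 1 ≡ 1 (mod 2)
Result: x + x^3

f · g = x + x^3


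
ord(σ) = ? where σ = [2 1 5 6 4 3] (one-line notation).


Cycle decomposition: (1 2) (3 5 4 6)
Cycle lengths: 2, 4
Order = lcm(2, 4) = 4

ord(σ) = 4


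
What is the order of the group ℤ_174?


ℤ_n has n elements.

|ℤ_174| = 174


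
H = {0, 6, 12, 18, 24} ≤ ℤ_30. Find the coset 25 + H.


25 + H = {25 + h (mod 30) : h ∈ H}
25+0=25, 25+6=1, 25+12=7, 25+18=13, 25+24=19
25 + H = {1, 7, 13, 19, 25} = 1 + H

25 + H = {1, 7, 13, 19, 25}


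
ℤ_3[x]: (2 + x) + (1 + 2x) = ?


Add coefficients mod 3:
x^0: 2 + 1 = 0 (mod 3)
x^1: 1 + 2 = 0 (mod 3)
Result: 0

f + g = 0


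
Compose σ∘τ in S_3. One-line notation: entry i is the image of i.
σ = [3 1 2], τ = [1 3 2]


σ∘τ: apply τ first, then σ
1 →τ 1 →σ 3
2 →τ 3 →σ 2
3 →τ 2 →σ 1

σ∘τ = [3 2 1]


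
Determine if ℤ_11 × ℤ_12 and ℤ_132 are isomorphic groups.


Comparing ℤ_11 × ℤ_12 and ℤ_132:
gcd(11,12) = 1, so ℤ_11 × ℤ_12 ≅ ℤ_132 (CRT)

Yes, ℤ_11 × ℤ_12 ≅ ℤ_132


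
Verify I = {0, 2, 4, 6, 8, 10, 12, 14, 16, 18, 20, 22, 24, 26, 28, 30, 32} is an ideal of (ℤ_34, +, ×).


Check ideal conditions for I = {0, 2, 4, 6, 8, 10, 12, 14, 16, 18, 20, 22, 24, 26, 28, 30, 32} in ℤ_34:
(1) I is an additive subgroup? Yes
(2) For r ∈ ℤ_34 and a ∈ I: r·a ∈ I? Yes

Yes, I is an ideal of ℤ_34


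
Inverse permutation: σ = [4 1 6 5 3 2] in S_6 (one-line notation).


To find σ⁻¹, swap domain and range:
σ(1) = 4 → σ⁻¹(4) = 1
σ(2) = 1 → σ⁻¹(1) = 2
σ(3) = 6 → σ⁻¹(6) = 3
σ(4) = 5 → σ⁻¹(5) = 4
σ(5) = 3 → σ⁻¹(3) = 5
σ(6) = 2 → σ⁻¹(2) = 6

σ⁻¹ = [2 6 5 1 4 3]


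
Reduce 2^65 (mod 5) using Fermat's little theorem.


Fermat's little theorem: if p is prime and gcd(a,p)=1, then a^(p-1) ≡ 1 (mod p)
p = 5 is prime, gcd(2,5) = 1
Reduce exponent: 65 mod 4 = 1
So 2^65 ≡ 2^1 (mod 5)
2^1 mod 5 = 2

2^65 ≡ 2 (mod 5)


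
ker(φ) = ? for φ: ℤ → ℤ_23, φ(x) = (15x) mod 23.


Kernel = preimage of identity
ker(φ) = {x ∈ ℤ : 15x ≡ 0 (mod 23)}. gcd(15,23) = 1, so 15x ≡ 0 (mod 23) ⟺ x ≡ 0 (mod 23/1 = 23). Hence ker(φ) = 23ℤ

ker(φ) = 23ℤ


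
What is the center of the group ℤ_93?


Z(G) = {g ∈ G | gx = xg for all x ∈ G}
ℤ_93 is abelian, so Z(G) = G

Z(ℤ_93) = ℤ_93


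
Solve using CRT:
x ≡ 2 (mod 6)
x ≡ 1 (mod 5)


m₁ = 6, m₂ = 5, gcd = 1, so CRT applies. M = m₁·m₂ = 30
Let M₁ = M/m₁ = 5, M₂ = M/m₂ = 6
Find y₁ ≡ M₁⁻¹ (mod m₁): 5⁻¹ ≡ 5 (mod 6)
Find y₂ ≡ M₂⁻¹ (mod m₂): 6⁻¹ ≡ 1 (mod 5)
x = a₁·M₁·y₁ + a₂·M₂·y₂ = 2·5·5 + 1·6·1 = 56
Reduce mod 30: x ≡ 26
Check: 26 mod 6 = 2 ✓, 26 mod 5 = 1 ✓

x ≡ 26 (mod 30)


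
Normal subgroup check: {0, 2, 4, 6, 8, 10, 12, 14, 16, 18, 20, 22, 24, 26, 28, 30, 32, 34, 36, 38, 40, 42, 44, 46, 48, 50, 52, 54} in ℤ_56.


H = {0, 2, 4, 6, 8, 10, 12, 14, 16, 18, 20, 22, 24, 26, 28, 30, 32, 34, 36, 38, 40, 42, 44, 46, 48, 50, 52, 54} in ℤ_56
ℤ_56 is abelian; every subgroup of an abelian group is normal

Yes, normal subgroup


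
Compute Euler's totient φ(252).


Factor n: 252 = 2^2 × 3^2 × 7
φ(n) = n · ∏(1 - 1/p) over distinct primes p | n
φ(252) = 252 · (1 - 1/2) · (1 - 1/3) · (1 - 1/7) = 72

φ(252) = 72


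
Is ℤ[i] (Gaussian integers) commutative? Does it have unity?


ℤ[i] is a commutative integral domain with unity 1 (in fact a Euclidean domain)
Commutative: Yes
Integral domain: Yes
Has unity: Yes

ℤ[i] (Gaussian integers): Commutative=Yes, Unity=Yes


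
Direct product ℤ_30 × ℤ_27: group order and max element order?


|ℤ_30 × ℤ_27| = 30 × 27 = 810
Max element order = lcm(30,27) = 270
Cyclic? No (gcd=3)

|ℤ_30×ℤ_27| = 810, max element order = 270


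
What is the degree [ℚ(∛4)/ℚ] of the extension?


∛4 has minimal polynomial x³ - 4 (irreducible over ℚ since 4 is not a perfect cube)

[ℚ(∛4)/ℚ] = 3


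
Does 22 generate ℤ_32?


g generates ℤ_n iff gcd(g, n) = 1
gcd(22, 32) = 2
Since gcd = 2 ≠ 1, ⟨22⟩ has order 16 < 32, so 22 is not a generator.

No, 22 does not generate ℤ_32


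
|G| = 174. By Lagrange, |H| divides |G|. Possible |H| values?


Lagrange's theorem: |H| divides |G|
|G| = 174
Divisors of 174: 1, 2, 3, 6, 29, 58, 87, 174

Possible subgroup orders: {1, 2, 3, 6, 29, 58, 87, 174}


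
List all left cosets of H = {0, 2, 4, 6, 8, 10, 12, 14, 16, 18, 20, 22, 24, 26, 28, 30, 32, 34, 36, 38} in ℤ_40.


H = {0, 2, 4, 6, 8, 10, 12, 14, 16, 18, 20, 22, 24, 26, 28, 30, 32, 34, 36, 38}, |H| = 20
Number of cosets = |G|/|H| = 40/20 = 2
0 + H = {0, 2, 4, 6, 8, 10, 12, 14, 16, 18, 20, 22, 24, 26, 28, 30, 32, 34, 36, 38}
1 + H = {1, 3, 5, 7, 9, 11, 13, 15, 17, 19, 21, 23, 25, 27, 29, 31, 33, 35, 37, 39}

Cosets: 0+H={0,2,4,6,8,10,12,14,16,18,20,22,24,26,28,30,32,34,36,38}; 1+H={1,3,5,7,9,11,13,15,17,19,21,23,25,27,29,31,33,35,37,39}


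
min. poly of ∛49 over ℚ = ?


∛49 satisfies x³ - 49 = 0, irreducible over ℚ (no rational root; 49 is not a perfect cube)

Minimal polynomial: x³ - 49


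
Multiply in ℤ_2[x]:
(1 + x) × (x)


Expand and collect like terms; reduce coefficients mod 2:
x^0: 1·0 = 0 ≡ 0 (mod 2)
x^1: 1·1 + 1·0 = 1 ≡ 1 (mod 2)
x^2: 1·1 = 1 ≡ 1 (mod 2)
Result: x + x^2

f · g = x + x^2


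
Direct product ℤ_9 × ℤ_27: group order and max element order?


|ℤ_9 × ℤ_27| = 9 × 27 = 243
Max element order = lcm(9,27) = 27
Cyclic? No (gcd=9)

|ℤ_9×ℤ_27| = 243, max element order = 27


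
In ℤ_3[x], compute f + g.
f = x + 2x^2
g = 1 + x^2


Add coefficients mod 3:
x^0: 0 + 1 = 1 (mod 3)
x^1: 1 + 0 = 1 (mod 3)
x^2: 2 + 1 = 0 (mod 3)
Result: 1 + x

f + g = 1 + x


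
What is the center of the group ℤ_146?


Z(G) = {g ∈ G | gx = xg for all x ∈ G}
ℤ_146 is abelian, so Z(G) = G

Z(ℤ_146) = ℤ_146


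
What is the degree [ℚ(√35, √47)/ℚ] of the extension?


[ℚ(√35,√47):ℚ] = [ℚ(√35,√47):ℚ(√35)]·[ℚ(√35):ℚ] = 2·2 = 4

[ℚ(√35, √47)/ℚ] = 4


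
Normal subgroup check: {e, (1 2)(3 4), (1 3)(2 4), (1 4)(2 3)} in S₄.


H = {e, (1 2)(3 4), (1 3)(2 4), (1 4)(2 3)} in S₄
This is the Klein four-group V₄; it is normal in S₄ (it is a union of conjugacy classes)

Yes, normal subgroup


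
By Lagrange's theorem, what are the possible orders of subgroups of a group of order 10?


Lagrange's theorem: |H| divides |G|
|G| = 10
Divisors of 10: 1, 2, 5, 10

Possible subgroup orders: {1, 2, 5, 10}


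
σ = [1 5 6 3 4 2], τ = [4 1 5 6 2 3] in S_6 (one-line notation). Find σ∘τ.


σ∘τ: apply τ first, then σ
1 →τ 4 →σ 3
2 →τ 1 →σ 1
3 →τ 5 →σ 4
4 →τ 6 →σ 2
5 →τ 2 →σ 5
6 →τ 3 →σ 6

σ∘τ = [3 1 4 2 5 6]


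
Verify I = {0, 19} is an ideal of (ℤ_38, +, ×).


Check ideal conditions for I = {0, 19} in ℤ_38:
(1) I is an additive subgroup? Yes
(2) For r ∈ ℤ_38 and a ∈ I: r·a ∈ I? Yes

Yes, I is an ideal of ℤ_38


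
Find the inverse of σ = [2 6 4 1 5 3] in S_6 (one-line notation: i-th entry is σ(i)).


To find σ⁻¹, swap domain and range:
σ(1) = 2 → σ⁻¹(2) = 1
σ(2) = 6 → σ⁻¹(6) = 2
σ(3) = 4 → σ⁻¹(4) = 3
σ(4) = 1 → σ⁻¹(1) = 4
σ(5) = 5 → σ⁻¹(5) = 5
σ(6) = 3 → σ⁻¹(3) = 6

σ⁻¹ = [4 1 6 3 5 2]


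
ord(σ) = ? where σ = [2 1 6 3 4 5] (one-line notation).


Cycle decomposition: (1 2) (3 6 5 4)
Cycle lengths: 2, 4
Order = lcm(2, 4) = 4

ord(σ) = 4


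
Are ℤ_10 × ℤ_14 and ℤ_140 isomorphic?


Comparing ℤ_10 × ℤ_14 and ℤ_140:
gcd(10,14) = 2 ≠ 1. Max element order in ℤ_10×ℤ_14 is lcm(10,14) = 70 < 140, so it has no element of order 140

No, ℤ_10 × ℤ_14 ≇ ℤ_140


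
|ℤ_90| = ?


ℤ_n has n elements.

|ℤ_90| = 90


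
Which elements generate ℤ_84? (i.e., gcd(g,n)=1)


g generates ℤ_n iff gcd(g,n) = 1
Prime factors of 84: 2, 3, 7
Generators are g ∈ {1,...,83} not divisible by any of these primes.
Generators: {1, 5, 11, 13, 17, 19, 23, 25, 29, 31, 37, 41, 43, 47, 53, 55, 59, 61, 65, 67, 71, 73, 79, 83}
Number of generators = φ(84) = 24

Generators of ℤ_84 = {1, 5, 11, 13, 17, 19, 23, 25, 29, 31, 37, 41, 43, 47, 53, 55, 59, 61, 65, 67, 71, 73, 79, 83}


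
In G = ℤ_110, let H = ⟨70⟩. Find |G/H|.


|⟨70⟩| = n / gcd(70, 110) = 110 / 10 = 11
H is normal (ℤ_110 is abelian).
|G/H| = |G| / |H| = 110 / 11 = 10

|G/H| = 10


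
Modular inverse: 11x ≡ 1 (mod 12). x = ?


Use the extended Euclidean algorithm to write 1 = 11·s + 12·t; then s mod 12 is the inverse.
Euclidean algorithm:
  11 = 0·12 + 11
  12 = 1·11 + 1
  11 = 11·1 + 0
gcd(11,12) = 1
Back-substitution gives: 11·(-1) + 12·(1) = 1
So 11⁻¹ ≡ -1 ≡ 11 (mod 12)
Check: 11 × 11 = 121 ≡ 1 (mod 12) ✓

11⁻¹ ≡ 11 (mod 12)


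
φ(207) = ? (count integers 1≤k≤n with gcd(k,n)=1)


Factor n: 207 = 3^2 × 23
φ(n) = n · ∏(1 - 1/p) over distinct primes p | n
φ(207) = 207 · (1 - 1/3) · (1 - 1/23) = 132

φ(207) = 132


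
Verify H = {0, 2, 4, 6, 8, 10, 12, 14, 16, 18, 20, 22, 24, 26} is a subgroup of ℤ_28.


Subgroup test for H = {0, 2, 4, 6, 8, 10, 12, 14, 16, 18, 20, 22, 24, 26} in (ℤ_28, +):
(1) 0 ∈ H? Yes
(2) Closure: for all a,b ∈ H, (a+b) mod 28 ∈ H? Yes
(3) Inverses: for all a ∈ H, -a mod 28 ∈ H? Yes

Yes, H is a subgroup of ℤ_28


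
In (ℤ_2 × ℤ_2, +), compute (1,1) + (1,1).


Operation: componentwise addition mod (2, 2)
(1,1) + (1,1) = ((a₁+b₁) mod 2, (a₂+b₂) mod 2) with a = (1,1), b = (1,1)

(1,1) + (1,1) = (0,0)


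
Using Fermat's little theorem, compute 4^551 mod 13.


Fermat's little theorem: if p is prime and gcd(a,p)=1, then a^(p-1) ≡ 1 (mod p)
p = 13 is prime, gcd(4,13) = 1
Reduce exponent: 551 mod 12 = 11
So 4^551 ≡ 4^11 (mod 13)
4^11 mod 13 = 10

4^551 ≡ 10 (mod 13)


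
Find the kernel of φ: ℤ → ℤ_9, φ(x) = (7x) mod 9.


Kernel = preimage of identity
ker(φ) = {x ∈ ℤ : 7x ≡ 0 (mod 9)}. gcd(7,9) = 1, so 7x ≡ 0 (mod 9) ⟺ x ≡ 0 (mod 9/1 = 9). Hence ker(φ) = 9ℤ

ker(φ) = 9ℤ


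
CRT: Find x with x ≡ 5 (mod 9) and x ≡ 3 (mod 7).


m₁ = 9, m₂ = 7, gcd = 1, so CRT applies. M = m₁·m₂ = 63
Let M₁ = M/m₁ = 7, M₂ = M/m₂ = 9
Find y₁ ≡ M₁⁻¹ (mod m₁): 7⁻¹ ≡ 4 (mod 9)
Find y₂ ≡ M₂⁻¹ (mod m₂): 9⁻¹ ≡ 4 (mod 7)
x = a₁·M₁·y₁ + a₂·M₂·y₂ = 5·7·4 + 3·9·4 = 248
Reduce mod 63: x ≡ 59
Check: 59 mod 9 = 5 ✓, 59 mod 7 = 3 ✓

x ≡ 59 (mod 63)


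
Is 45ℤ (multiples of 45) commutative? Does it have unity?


45ℤ is a commutative ring under +,× but has no multiplicative identity (1 ∉ 45ℤ); it has no zero divisors, but without unity it is not an integral domain
Commutative: Yes
Integral domain: No
Has unity: No

45ℤ (multiples of 45): Commutative=Yes, Unity=No


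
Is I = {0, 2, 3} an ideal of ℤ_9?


Check ideal conditions for I = {0, 2, 3} in ℤ_9:
(1) I is an additive subgroup? No
(2) For r ∈ ℤ_9 and a ∈ I: r·a ∈ I? No  [counterexample: r=2, a=2, r·a mod 9 = 4 ∉ I]

No, I is not an ideal of ℤ_9


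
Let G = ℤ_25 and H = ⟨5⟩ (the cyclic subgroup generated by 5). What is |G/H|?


|⟨5⟩| = n / gcd(5, 25) = 25 / 5 = 5
H is normal (ℤ_25 is abelian).
|G/H| = |G| / |H| = 25 / 5 = 5

|G/H| = 5


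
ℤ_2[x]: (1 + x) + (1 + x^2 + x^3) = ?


Add coefficients mod 2:
x^0: 1 + 1 = 0 (mod 2)
x^1: 1 + 0 = 1 (mod 2)
x^2: 0 + 1 = 1 (mod 2)
x^3: 0 + 1 = 1 (mod 2)
Result: x + x^2 + x^3

f + g = x + x^2 + x^3


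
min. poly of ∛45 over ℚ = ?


∛45 satisfies x³ - 45 = 0, irreducible over ℚ (no rational root; 45 is not a perfect cube)

Minimal polynomial: x³ - 45


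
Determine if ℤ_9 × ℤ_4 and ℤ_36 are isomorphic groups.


Comparing ℤ_9 × ℤ_4 and ℤ_36:
gcd(9,4) = 1, so ℤ_9 × ℤ_4 ≅ ℤ_36 (CRT)

Yes, ℤ_9 × ℤ_4 ≅ ℤ_36


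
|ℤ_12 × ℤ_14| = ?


|A × B| = |A| · |B|
|ℤ_12 × ℤ_14| = 12 × 14 = 168

|ℤ_12 × ℤ_14| = 168


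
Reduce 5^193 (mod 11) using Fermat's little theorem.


Fermat's little theorem: if p is prime and gcd(a,p)=1, then a^(p-1) ≡ 1 (mod p)
p = 11 is prime, gcd(5,11) = 1
Reduce exponent: 193 mod 10 = 3
So 5^193 ≡ 5^3 (mod 11)
5^3 mod 11 = 4

5^193 ≡ 4 (mod 11)


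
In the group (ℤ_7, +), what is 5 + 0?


Operation: addition mod 7
5 + 0 = (a + b) mod 7 with a = 5, b = 0

5 + 0 = 5


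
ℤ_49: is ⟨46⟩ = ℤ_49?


g generates ℤ_n iff gcd(g, n) = 1
gcd(46, 49) = 1
Since gcd = 1, 46 is a generator.

Yes, 46 generates ℤ_49


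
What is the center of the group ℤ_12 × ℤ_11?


Z(G) = {g ∈ G | gx = xg for all x ∈ G}
Direct product of abelian groups is abelian, so Z(G) = G

Z(ℤ_12 × ℤ_11) = ℤ_12 × ℤ_11


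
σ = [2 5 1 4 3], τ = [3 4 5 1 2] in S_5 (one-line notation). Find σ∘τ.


σ∘τ: apply τ first, then σ
1 →τ 3 →σ 1
2 →τ 4 →σ 4
3 →τ 5 →σ 3
4 →τ 1 →σ 2
5 →τ 2 →σ 5

σ∘τ = [1 4 3 2 5]


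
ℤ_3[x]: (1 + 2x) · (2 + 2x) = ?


Expand and collect like terms; reduce coefficients mod 3:
x^0: 1·2 = 2 ≡ 2 (mod 3)
x^1: 1·2 + 2·2 = 6 ≡ 0 (mod 3)
x^2: 2·2 = 4 ≡ 1 (mod 3)
Result: 2 + x^2

f · g = 2 + x^2


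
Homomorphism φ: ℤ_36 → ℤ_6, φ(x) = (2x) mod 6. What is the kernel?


Kernel = preimage of identity
ker(φ) = {x ∈ ℤ_36 : 2x ≡ 0 (mod 6)}. Since 6 | 36, φ is well-defined. The kernel is the cyclic subgroup ⟨3⟩ of ℤ_36 (order 12), i.e. {0, 3, 6, 9, 12, 15, 18, 21, 24, 27, 30, 33}

ker(φ) = {0, 3, 6, 9, 12, 15, 18, 21, 24, 27, 30, 33}


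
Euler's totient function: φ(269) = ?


Factor n: 269 = 269
φ(n) = n · ∏(1 - 1/p) over distinct primes p | n
φ(269) = 269 · (1 - 1/269) = 268

φ(269) = 268


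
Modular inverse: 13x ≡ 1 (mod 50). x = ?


Use the extended Euclidean algorithm to write 1 = 13·s + 50·t; then s mod 50 is the inverse.
Euclidean algorithm:
  13 = 0·50 + 13
  50 = 3·13 + 11
  13 = 1·11 + 2
  11 = 5·2 + 1
  2 = 2·1 + 0
gcd(13,50) = 1
Back-substitution gives: 13·(-23) + 50·(6) = 1
So 13⁻¹ ≡ -23 ≡ 27 (mod 50)
Check: 13 × 27 = 351 ≡ 1 (mod 50) ✓

13⁻¹ ≡ 27 (mod 50)


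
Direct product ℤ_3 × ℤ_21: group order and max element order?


|ℤ_3 × ℤ_21| = 3 × 21 = 63
Max element order = lcm(3,21) = 21
Cyclic? No (gcd=3)

|ℤ_3×ℤ_21| = 63, max element order = 21


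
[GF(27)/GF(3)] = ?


GF(27) = GF(3^3), so the extension degree is 3

[GF(27)/GF(3)] = 3


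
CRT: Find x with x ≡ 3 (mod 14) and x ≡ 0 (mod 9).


m₁ = 14, m₂ = 9, gcd = 1, so CRT applies. M = m₁·m₂ = 126
Let M₁ = M/m₁ = 9, M₂ = M/m₂ = 14
Find y₁ ≡ M₁⁻¹ (mod m₁): 9⁻¹ ≡ 11 (mod 14)
Find y₂ ≡ M₂⁻¹ (mod m₂): 14⁻¹ ≡ 2 (mod 9)
x = a₁·M₁·y₁ + a₂·M₂·y₂ = 3·9·11 + 0·14·2 = 297
Reduce mod 126: x ≡ 45
Check: 45 mod 14 = 3 ✓, 45 mod 9 = 0 ✓

x ≡ 45 (mod 126)


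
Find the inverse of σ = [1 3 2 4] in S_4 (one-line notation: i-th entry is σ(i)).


To find σ⁻¹, swap domain and range:
σ(1) = 1 → σ⁻¹(1) = 1
σ(2) = 3 → σ⁻¹(3) = 2
σ(3) = 2 → σ⁻¹(2) = 3
σ(4) = 4 → σ⁻¹(4) = 4

σ⁻¹ = [1 3 2 4]


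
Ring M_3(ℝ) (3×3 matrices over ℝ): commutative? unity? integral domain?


Matrix multiplication is non-commutative for n ≥ 2; the identity matrix I is the unity; singular matrices give zero divisors, so not an integral domain
Commutative: No
Integral domain: No
Has unity: Yes

M_3(ℝ) (3×3 matrices over ℝ): Commutative=No, Unity=Yes


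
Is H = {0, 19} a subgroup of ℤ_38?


Subgroup test for H = {0, 19} in (ℤ_38, +):
(1) 0 ∈ H? Yes
(2) Closure: for all a,b ∈ H, (a+b) mod 38 ∈ H? Yes
(3) Inverses: for all a ∈ H, -a mod 38 ∈ H? Yes

Yes, H is a subgroup of ℤ_38


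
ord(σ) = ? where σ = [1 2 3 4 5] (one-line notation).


Cycle decomposition: identity (all elements fixed)
Order = 1 (identity has order 1)

ord(σ) = 1


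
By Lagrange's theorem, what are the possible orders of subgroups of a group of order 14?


Lagrange's theorem: |H| divides |G|
|G| = 14
Divisors of 14: 1, 2, 7, 14

Possible subgroup orders: {1, 2, 7, 14}


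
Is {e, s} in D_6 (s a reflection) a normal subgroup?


H = {e, s} in D_6 (s a reflection)
r·s·r⁻¹ = sr⁻² ≠ s for n ≥ 3, so {e, s} is not closed under conjugation

No, not a normal subgroup


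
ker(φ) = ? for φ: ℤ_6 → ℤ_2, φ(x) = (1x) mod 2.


Kernel = preimage of identity
ker(φ) = {x ∈ ℤ_6 : 1x ≡ 0 (mod 2)}. Since 2 | 6, φ is well-defined. The kernel is the cyclic subgroup ⟨2⟩ of ℤ_6 (order 3), i.e. {0, 2, 4}

ker(φ) = {0, 2, 4}


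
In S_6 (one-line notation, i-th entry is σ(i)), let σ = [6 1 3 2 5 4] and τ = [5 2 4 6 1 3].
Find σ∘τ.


σ∘τ: apply τ first, then σ
1 →τ 5 →σ 5
2 →τ 2 →σ 1
3 →τ 4 →σ 2
4 →τ 6 →σ 4
5 →τ 1 →σ 6
6 →τ 3 →σ 3

σ∘τ = [5 1 2 4 6 3]


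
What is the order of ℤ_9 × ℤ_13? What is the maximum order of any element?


|ℤ_9 × ℤ_13| = 9 × 13 = 117
Max element order = lcm(9,13) = 117
Cyclic? Yes (gcd=1)

|ℤ_9×ℤ_13| = 117, max element order = 117


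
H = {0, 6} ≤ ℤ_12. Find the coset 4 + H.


4 + H = {4 + h (mod 12) : h ∈ H}
4+0=4, 4+6=10

4 + H = {4, 10}


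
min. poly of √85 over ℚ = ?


√85 satisfies x² - 85 = 0, irreducible over ℚ since 85 is squarefree

Minimal polynomial: x² - 85


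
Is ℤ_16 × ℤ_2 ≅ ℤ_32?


Comparing ℤ_16 × ℤ_2 and ℤ_32:
gcd(16,2) = 2 ≠ 1. Max element order in ℤ_16×ℤ_2 is lcm(16,2) = 16 < 32, so it has no element of order 32

No, ℤ_16 × ℤ_2 ≇ ℤ_32


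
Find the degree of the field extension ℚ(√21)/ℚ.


√21 has minimal polynomial x² - 21 (irreducible over ℚ since 21 is squarefree)

[ℚ(√21)/ℚ] = 2


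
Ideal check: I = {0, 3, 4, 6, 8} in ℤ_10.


Check ideal conditions for I = {0, 3, 4, 6, 8} in ℤ_10:
(1) I is an additive subgroup? No
(2) For r ∈ ℤ_10 and a ∈ I: r·a ∈ I? No  [counterexample: r=2, a=6, r·a mod 10 = 2 ∉ I]

No, I is not an ideal of ℤ_10


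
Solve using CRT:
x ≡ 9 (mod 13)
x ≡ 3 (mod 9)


m₁ = 13, m₂ = 9, gcd = 1, so CRT applies. M = m₁·m₂ = 117
Let M₁ = M/m₁ = 9, M₂ = M/m₂ = 13
Find y₁ ≡ M₁⁻¹ (mod m₁): 9⁻¹ ≡ 3 (mod 13)
Find y₂ ≡ M₂⁻¹ (mod m₂): 13⁻¹ ≡ 7 (mod 9)
x = a₁·M₁·y₁ + a₂·M₂·y₂ = 9·9·3 + 3·13·7 = 516
Reduce mod 117: x ≡ 48
Check: 48 mod 13 = 9 ✓, 48 mod 9 = 3 ✓

x ≡ 48 (mod 117)


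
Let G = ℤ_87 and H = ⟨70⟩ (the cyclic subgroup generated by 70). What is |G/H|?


|⟨70⟩| = n / gcd(70, 87) = 87 / 1 = 87
H is normal (ℤ_87 is abelian).
|G/H| = |G| / |H| = 87 / 87 = 1

|G/H| = 1


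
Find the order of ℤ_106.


ℤ_n has n elements.

|ℤ_106| = 106


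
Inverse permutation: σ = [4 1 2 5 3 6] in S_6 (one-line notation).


To find σ⁻¹, swap domain and range:
σ(1) = 4 → σ⁻¹(4) = 1
σ(2) = 1 → σ⁻¹(1) = 2
σ(3) = 2 → σ⁻¹(2) = 3
σ(4) = 5 → σ⁻¹(5) = 4
σ(5) = 3 → σ⁻¹(3) = 5
σ(6) = 6 → σ⁻¹(6) = 6

σ⁻¹ = [2 3 5 1 4 6]


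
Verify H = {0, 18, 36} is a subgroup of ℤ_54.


Subgroup test for H = {0, 18, 36} in (ℤ_54, +):
(1) 0 ∈ H? Yes
(2) Closure: for all a,b ∈ H, (a+b) mod 54 ∈ H? Yes
(3) Inverses: for all a ∈ H, -a mod 54 ∈ H? Yes

Yes, H is a subgroup of ℤ_54


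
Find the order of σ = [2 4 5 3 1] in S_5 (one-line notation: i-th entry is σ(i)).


Cycle decomposition: (1 2 4 3 5)
Cycle lengths: 5
Order = lcm(5) = 5

ord(σ) = 5


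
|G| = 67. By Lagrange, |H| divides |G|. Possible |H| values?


Lagrange's theorem: |H| divides |G|
|G| = 67
Divisors of 67: 1, 67

Possible subgroup orders: {1, 67}


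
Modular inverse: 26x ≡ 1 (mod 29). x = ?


Use the extended Euclidean algorithm to write 1 = 26·s + 29·t; then s mod 29 is the inverse.
Euclidean algorithm:
  26 = 0·29 + 26
  29 = 1·26 + 3
  26 = 8·3 + 2
  3 = 1·2 + 1
  2 = 2·1 + 0
gcd(26,29) = 1
Back-substitution gives: 26·(-10) + 29·(9) = 1
So 26⁻¹ ≡ -10 ≡ 19 (mod 29)
Check: 26 × 19 = 494 ≡ 1 (mod 29) ✓

26⁻¹ ≡ 19 (mod 29)


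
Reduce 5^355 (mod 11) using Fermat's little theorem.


Fermat's little theorem: if p is prime and gcd(a,p)=1, then a^(p-1) ≡ 1 (mod p)
p = 11 is prime, gcd(5,11) = 1
Reduce exponent: 355 mod 10 = 5
So 5^355 ≡ 5^5 (mod 11)
5^5 mod 11 = 1

5^355 ≡ 1 (mod 11)


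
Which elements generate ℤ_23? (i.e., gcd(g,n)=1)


g generates ℤ_n iff gcd(g,n) = 1
Prime factors of 23: 23
Generators are g ∈ {1,...,22} not divisible by any of these primes.
Generators: {1, 2, 3, 4, 5, 6, 7, 8, 9, 10, 11, 12, 13, 14, 15, 16, 17, 18, 19, 20, 21, 22}
Number of generators = φ(23) = 22

Generators of ℤ_23 = {1, 2, 3, 4, 5, 6, 7, 8, 9, 10, 11, 12, 13, 14, 15, 16, 17, 18, 19, 20, 21, 22}


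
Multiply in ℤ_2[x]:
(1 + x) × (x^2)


Expand and collect like terms; reduce coefficients mod 2:
x^0: 1·0 = 0 ≡ 0 (mod 2)
x^1: 1·0 + 1·0 = 0 ≡ 0 (mod 2)
x^2: 1·1 + 1·0 = 1 ≡ 1 (mod 2)
x^3: 1·1 = 1 ≡ 1 (mod 2)
Result: x^2 + x^3

f · g = x^2 + x^3


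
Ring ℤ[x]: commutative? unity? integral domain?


Polynomial ring over ℤ (an integral domain) is a commutative integral domain with unity 1
Commutative: Yes
Integral domain: Yes
Has unity: Yes

ℤ[x]: Commutative=Yes, Unity=Yes


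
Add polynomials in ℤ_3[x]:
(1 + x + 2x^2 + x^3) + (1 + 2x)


Add coefficients mod 3:
x^0: 1 + 1 = 2 (mod 3)
x^1: 1 + 2 = 0 (mod 3)
x^2: 2 + 0 = 2 (mod 3)
x^3: 1 + 0 = 1 (mod 3)
Result: 2 + 2x^2 + x^3

f + g = 2 + 2x^2 + x^3


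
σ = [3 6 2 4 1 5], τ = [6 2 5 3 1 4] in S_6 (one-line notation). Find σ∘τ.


σ∘τ: apply τ first, then σ
1 →τ 6 →σ 5
2 →τ 2 →σ 6
3 →τ 5 →σ 1
4 →τ 3 →σ 2
5 →τ 1 →σ 3
6 →τ 4 →σ 4

σ∘τ = [5 6 1 2 3 4]


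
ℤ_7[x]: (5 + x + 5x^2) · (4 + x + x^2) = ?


Expand and collect like terms; reduce coefficients mod 7:
x^0: 5·4 = 20 ≡ 6 (mod 7)
x^1: 5·1 + 1·4 = 9 ≡ 2 (mod 7)
x^2: 5·1 + 1·1 + 5·4 = 26 ≡ 5 (mod 7)
x^3: 1·1 + 5·1 = 6 ≡ 6 (mod 7)
x^4: 5·1 = 5 ≡ 5 (mod 7)
Result: 6 + 2x + 5x^2 + 6x^3 + 5x^4

f · g = 6 + 2x + 5x^2 + 6x^3 + 5x^4


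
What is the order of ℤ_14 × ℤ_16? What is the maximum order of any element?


|ℤ_14 × ℤ_16| = 14 × 16 = 224
Max element order = lcm(14,16) = 112
Cyclic? No (gcd=2)

|ℤ_14×ℤ_16| = 224, max element order = 112


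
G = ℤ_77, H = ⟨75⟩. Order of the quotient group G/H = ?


|⟨75⟩| = n / gcd(75, 77) = 77 / 1 = 77
H is normal (ℤ_77 is abelian).
|G/H| = |G| / |H| = 77 / 77 = 1

|G/H| = 1


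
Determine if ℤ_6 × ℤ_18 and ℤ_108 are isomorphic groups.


Comparing ℤ_6 × ℤ_18 and ℤ_108:
gcd(6,18) = 6 ≠ 1. Max element order in ℤ_6×ℤ_18 is lcm(6,18) = 18 < 108, so it has no element of order 108

No, ℤ_6 × ℤ_18 ≇ ℤ_108


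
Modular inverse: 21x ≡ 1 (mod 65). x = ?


Use the extended Euclidean algorithm to write 1 = 21·s + 65·t; then s mod 65 is the inverse.
Euclidean algorithm:
  21 = 0·65 + 21
  65 = 3·21 + 2
  21 = 10·2 + 1
  2 = 2·1 + 0
gcd(21,65) = 1
Back-substitution gives: 21·(31) + 65·(-10) = 1
So 21⁻¹ ≡ 31 ≡ 31 (mod 65)
Check: 21 × 31 = 651 ≡ 1 (mod 65) ✓

21⁻¹ ≡ 31 (mod 65)


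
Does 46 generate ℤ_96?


g generates ℤ_n iff gcd(g, n) = 1
gcd(46, 96) = 2
Since gcd = 2 ≠ 1, ⟨46⟩ has order 48 < 96, so 46 is not a generator.

No, 46 does not generate ℤ_96


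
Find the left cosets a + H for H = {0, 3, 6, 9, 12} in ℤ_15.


H = {0, 3, 6, 9, 12}, |H| = 5
Number of cosets = |G|/|H| = 15/5 = 3
0 + H = {0, 3, 6, 9, 12}
1 + H = {1, 4, 7, 10, 13}
2 + H = {2, 5, 8, 11, 14}

Cosets: 0+H={0,3,6,9,12}; 1+H={1,4,7,10,13}; 2+H={2,5,8,11,14}


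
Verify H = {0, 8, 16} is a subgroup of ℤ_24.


Subgroup test for H = {0, 8, 16} in (ℤ_24, +):
(1) 0 ∈ H? Yes
(2) Closure: for all a,b ∈ H, (a+b) mod 24 ∈ H? Yes
(3) Inverses: for all a ∈ H, -a mod 24 ∈ H? Yes

Yes, H is a subgroup of ℤ_24


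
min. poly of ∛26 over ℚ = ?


∛26 satisfies x³ - 26 = 0, irreducible over ℚ (no rational root; 26 is not a perfect cube)

Minimal polynomial: x³ - 26


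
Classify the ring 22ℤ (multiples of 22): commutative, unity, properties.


22ℤ is a commutative ring under +,× but has no multiplicative identity (1 ∉ 22ℤ); it has no zero divisors, but without unity it is not an integral domain
Commutative: Yes
Integral domain: No
Has unity: No

22ℤ (multiples of 22): Commutative=Yes, Unity=No


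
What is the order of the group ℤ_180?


ℤ_n has n elements.

|ℤ_180| = 180


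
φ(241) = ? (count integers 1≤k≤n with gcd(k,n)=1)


Factor n: 241 = 241
φ(n) = n · ∏(1 - 1/p) over distinct primes p | n
φ(241) = 241 · (1 - 1/241) = 240

φ(241) = 240


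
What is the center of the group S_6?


Z(G) = {g ∈ G | gx = xg for all x ∈ G}
S_n is non-abelian for n ≥ 3; Z(S_6) is trivial

Z(S_6) = {e}


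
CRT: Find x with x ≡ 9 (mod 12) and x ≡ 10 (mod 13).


m₁ = 12, m₂ = 13, gcd = 1, so CRT applies. M = m₁·m₂ = 156
Let M₁ = M/m₁ = 13, M₂ = M/m₂ = 12
Find y₁ ≡ M₁⁻¹ (mod m₁): 13⁻¹ ≡ 1 (mod 12)
Find y₂ ≡ M₂⁻¹ (mod m₂): 12⁻¹ ≡ 12 (mod 13)
x = a₁·M₁·y₁ + a₂·M₂·y₂ = 9·13·1 + 10·12·12 = 1557
Reduce mod 156: x ≡ 153
Check: 153 mod 12 = 9 ✓, 153 mod 13 = 10 ✓

x ≡ 153 (mod 156)


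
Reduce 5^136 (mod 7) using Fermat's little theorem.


Fermat's little theorem: if p is prime and gcd(a,p)=1, then a^(p-1) ≡ 1 (mod p)
p = 7 is prime, gcd(5,7) = 1
Reduce exponent: 136 mod 6 = 4
So 5^136 ≡ 5^4 (mod 7)
5^4 mod 7 = 2

5^136 ≡ 2 (mod 7)


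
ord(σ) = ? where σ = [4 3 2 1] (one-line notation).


Cycle decomposition: (1 4) (2 3)
Cycle lengths: 2, 2
Order = lcm(2, 2) = 2

ord(σ) = 2


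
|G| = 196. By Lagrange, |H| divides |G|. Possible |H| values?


Lagrange's theorem: |H| divides |G|
|G| = 196
Divisors of 196: 1, 2, 4, 7, 14, 28, 49, 98, 196

Possible subgroup orders: {1, 2, 4, 7, 14, 28, 49, 98, 196}


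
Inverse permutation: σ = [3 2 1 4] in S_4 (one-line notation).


To find σ⁻¹, swap domain and range:
σ(1) = 3 → σ⁻¹(3) = 1
σ(2) = 2 → σ⁻¹(2) = 2
σ(3) = 1 → σ⁻¹(1) = 3
σ(4) = 4 → σ⁻¹(4) = 4

σ⁻¹ = [3 2 1 4]


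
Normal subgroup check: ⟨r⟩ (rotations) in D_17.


H = ⟨r⟩ (rotations) in D_17
The rotation subgroup ⟨r⟩ has index 2 in D_17, so it is normal

Yes, normal subgroup


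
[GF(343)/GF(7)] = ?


GF(343) = GF(7^3), so the extension degree is 3

[GF(343)/GF(7)] = 3


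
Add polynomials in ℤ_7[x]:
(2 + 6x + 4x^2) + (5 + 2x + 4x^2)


Add coefficients mod 7:
x^0: 2 + 5 = 0 (mod 7)
x^1: 6 + 2 = 1 (mod 7)
x^2: 4 + 4 = 1 (mod 7)
Result: x + x^2

f + g = x + x^2


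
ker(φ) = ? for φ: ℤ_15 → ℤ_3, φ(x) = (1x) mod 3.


Kernel = preimage of identity
ker(φ) = {x ∈ ℤ_15 : 1x ≡ 0 (mod 3)}. Since 3 | 15, φ is well-defined. The kernel is the cyclic subgroup ⟨3⟩ of ℤ_15 (order 5), i.e. {0, 3, 6, 9, 12}

ker(φ) = {0, 3, 6, 9, 12}


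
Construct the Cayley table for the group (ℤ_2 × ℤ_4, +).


Elements: {(0,0), (0,1), (0,2), (0,3), (1,0), (1,1), (1,2), (1,3)}
Operation: componentwise addition mod (2, 4)
Entry (a, b) = ((a₁+b₁) mod 2, (a₂+b₂) mod 4)

Cayley table:
      | (0,0) | (0,1) | (0,2) | (0,3) | (1,0) | (1,1) | (1,2) | (1,3)
(0,0) | (0,0) | (0,1) | (0,2) | (0,3) | (1,0) | (1,1) | (1,2) | (1,3)
(0,1) | (0,1) | (0,2) | (0,3) | (0,0) | (1,1) | (1,2) | (1,3) | (1,0)
(0,2) | (0,2) | (0,3) | (0,0) | (0,1) | (1,2) | (1,3) | (1,0) | (1,1)
(0,3) | (0,3) | (0,0) | (0,1) | (0,2) | (1,3) | (1,0) | (1,1) | (1,2)
(1,0) | (1,0) | (1,1) | (1,2) | (1,3) | (0,0) | (0,1) | (0,2) | (0,3)
(1,1) | (1,1) | (1,2) | (1,3) | (1,0) | (0,1) | (0,2) | (0,3) | (0,0)
(1,2) | (1,2) | (1,3) | (1,0) | (1,1) | (0,2) | (0,3) | (0,0) | (0,1)
(1,3) | (1,3) | (1,0) | (1,1) | (1,2) | (0,3) | (0,0) | (0,1) | (0,2)


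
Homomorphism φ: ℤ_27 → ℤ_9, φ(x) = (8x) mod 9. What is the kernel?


Kernel = preimage of identity
ker(φ) = {x ∈ ℤ_27 : 8x ≡ 0 (mod 9)}. Since 9 | 27, φ is well-defined. The kernel is the cyclic subgroup ⟨9⟩ of ℤ_27 (order 3), i.e. {0, 9, 18}

ker(φ) = {0, 9, 18}


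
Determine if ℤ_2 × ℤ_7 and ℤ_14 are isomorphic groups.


Comparing ℤ_2 × ℤ_7 and ℤ_14:
gcd(2,7) = 1, so ℤ_2 × ℤ_7 ≅ ℤ_14 (CRT)

Yes, ℤ_2 × ℤ_7 ≅ ℤ_14


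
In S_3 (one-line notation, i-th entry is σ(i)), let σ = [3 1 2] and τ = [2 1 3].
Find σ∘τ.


σ∘τ: apply τ first, then σ
1 →τ 2 →σ 1
2 →τ 1 →σ 3
3 →τ 3 →σ 2

σ∘τ = [1 3 2]


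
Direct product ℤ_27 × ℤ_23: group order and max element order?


|ℤ_27 × ℤ_23| = 27 × 23 = 621
Max element order = lcm(27,23) = 621
Cyclic? Yes (gcd=1)

|ℤ_27×ℤ_23| = 621, max element order = 621


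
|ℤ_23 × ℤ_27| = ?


|A × B| = |A| · |B|
|ℤ_23 × ℤ_27| = 23 × 27 = 621

|ℤ_23 × ℤ_27| = 621


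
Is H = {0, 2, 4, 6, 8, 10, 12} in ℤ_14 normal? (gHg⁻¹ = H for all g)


H = {0, 2, 4, 6, 8, 10, 12} in ℤ_14
ℤ_14 is abelian; every subgroup of an abelian group is normal

Yes, normal subgroup


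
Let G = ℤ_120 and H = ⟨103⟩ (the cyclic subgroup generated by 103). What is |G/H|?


|⟨103⟩| = n / gcd(103, 120) = 120 / 1 = 120
H is normal (ℤ_120 is abelian).
|G/H| = |G| / |H| = 120 / 120 = 1

|G/H| = 1


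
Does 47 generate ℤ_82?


g generates ℤ_n iff gcd(g, n) = 1
gcd(47, 82) = 1
Since gcd = 1, 47 is a generator.

Yes, 47 generates ℤ_82


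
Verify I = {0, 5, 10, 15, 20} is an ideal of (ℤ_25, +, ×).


Check ideal conditions for I = {0, 5, 10, 15, 20} in ℤ_25:
(1) I is an additive subgroup? Yes
(2) For r ∈ ℤ_25 and a ∈ I: r·a ∈ I? Yes

Yes, I is an ideal of ℤ_25


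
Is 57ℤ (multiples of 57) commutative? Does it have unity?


57ℤ is a commutative ring under +,× but has no multiplicative identity (1 ∉ 57ℤ); it has no zero divisors, but without unity it is not an integral domain
Commutative: Yes
Integral domain: No
Has unity: No

57ℤ (multiples of 57): Commutative=Yes, Unity=No


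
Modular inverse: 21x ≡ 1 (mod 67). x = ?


Use the extended Euclidean algorithm to write 1 = 21·s + 67·t; then s mod 67 is the inverse.
Euclidean algorithm:
  21 = 0·67 + 21
  67 = 3·21 + 4
  21 = 5·4 + 1
  4 = 4·1 + 0
gcd(21,67) = 1
Back-substitution gives: 21·(16) + 67·(-5) = 1
So 21⁻¹ ≡ 16 ≡ 16 (mod 67)
Check: 21 × 16 = 336 ≡ 1 (mod 67) ✓

21⁻¹ ≡ 16 (mod 67)


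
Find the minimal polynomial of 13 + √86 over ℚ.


Let α = 13 + √86. Then α - 13 = √86, so (α - 13)² = 86, giving α² - 26α + 83 = 0. Degree 2 and α ∉ ℚ, so this is the minimal polynomial.

Minimal polynomial: x² - 26x + 83
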